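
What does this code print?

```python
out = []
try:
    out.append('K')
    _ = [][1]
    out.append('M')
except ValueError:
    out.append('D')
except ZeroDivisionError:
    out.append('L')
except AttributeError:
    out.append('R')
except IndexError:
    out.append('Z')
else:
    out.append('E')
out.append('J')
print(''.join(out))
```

Execution trace: 'K' (try body) → 'Z' (except IndexError) → 'J' (after the try/except). Output: KZJ

Answer: KZJ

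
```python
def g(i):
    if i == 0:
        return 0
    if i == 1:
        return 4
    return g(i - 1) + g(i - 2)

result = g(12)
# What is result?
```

Build up from base cases: g(0)=0, g(1)=4, g(2)=4, g(3)=8, g(4)=12, g(5)=20, g(6)=32, ..., g(12)=576

Answer: 576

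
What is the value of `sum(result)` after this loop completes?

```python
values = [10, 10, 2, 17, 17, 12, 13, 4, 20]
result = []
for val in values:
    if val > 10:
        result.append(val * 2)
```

Sum of doubled values > 10
`result` takes the values: [] → [34] → [34, 34] → [34, 34, 24] → [34, 34, 24, 26] → [34, 34, 24, 26, 40]
So `sum(result)` = 158

Answer: 158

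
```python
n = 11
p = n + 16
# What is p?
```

Trace:
`n = 11` → n = 11
`p = n + 16` → p = 27
So p = 27

Answer: 27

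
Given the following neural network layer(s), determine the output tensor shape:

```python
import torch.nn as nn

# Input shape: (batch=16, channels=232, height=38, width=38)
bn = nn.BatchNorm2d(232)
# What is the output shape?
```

Input: (16, 232, 38, 38) -> Output: (16, 232, 38, 38)

Answer: (16, 232, 38, 38)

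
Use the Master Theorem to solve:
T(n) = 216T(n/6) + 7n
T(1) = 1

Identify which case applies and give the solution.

a=216, b=6, f(n)=7n. log_6(216) = 3. Since c=1 < 3, Case 1 applies: T(n) = Θ(n^log_b(a)) = O(n^3).

Answer: O(n^3) - Case 1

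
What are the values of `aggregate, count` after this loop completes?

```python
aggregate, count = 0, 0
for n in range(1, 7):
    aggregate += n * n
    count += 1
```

Sum of squares and count
`aggregate, count` takes the values: (0, 0) → (1, 0) → (1, 1) → (5, 1) → (5, 2) → (14, 2) → (14, 3) → (30, 3) → (30, 4) → (55, 4) → (55, 5) → (91, 5) → (91, 6)

Answer: 91, 6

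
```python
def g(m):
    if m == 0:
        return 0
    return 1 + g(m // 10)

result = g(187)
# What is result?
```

Count of digits of 187: 3

Answer: 3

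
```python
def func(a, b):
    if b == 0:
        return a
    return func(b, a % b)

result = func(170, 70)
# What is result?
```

func(170, 70) -> func(70, 30) -> func(30, 10) -> func(10, 0) -> 10

Answer: 10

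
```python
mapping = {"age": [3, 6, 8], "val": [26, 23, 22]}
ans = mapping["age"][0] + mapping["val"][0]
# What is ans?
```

Trace:
`mapping = {"age": [3, 6, 8], "val": [26, 23, 22]}` → mapping = {'age': [3, 6, 8], 'val': [26, 23, 22]}
`ans = mapping["age"][0] + mapping["val"][0]` → ans = 29
So ans = 29

Answer: 29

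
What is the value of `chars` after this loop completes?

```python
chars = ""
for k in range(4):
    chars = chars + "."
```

Repeat '.' 4 times
`chars` takes the values: "" → "." → ".." → "..." → "...."

Answer: "...."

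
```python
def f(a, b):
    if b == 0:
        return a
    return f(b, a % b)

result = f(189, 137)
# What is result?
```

f(189, 137) -> f(137, 52) -> f(52, 33) -> f(33, 19) -> f(19, 14) -> f(14, 5) -> f(5, 4) -> f(4, 1) -> f(1, 0) -> 1

Answer: 1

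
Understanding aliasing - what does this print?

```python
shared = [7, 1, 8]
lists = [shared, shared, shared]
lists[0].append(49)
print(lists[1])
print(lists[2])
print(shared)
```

Key concept: list of same reference.
Step by step:
`shared = [7, 1, 8]` → shared = [7, 1, 8]
`lists = [shared, shared, shared]` → lists = [[7, 1, 8], [7, 1, 8], [7, 1, 8]]
`lists[0].append(49)` → shared = [7, 1, 8, 49]; lists = [[7, 1, 8, 49], [7, 1, 8, 49], [7, 1, 8, 49]]
`print(lists[1])` → prints [7, 1, 8, 49]
`print(lists[2])` → prints [7, 1, 8, 49]
`print(shared)` → prints [7, 1, 8, 49]

Answer:
[7, 1, 8, 49]
[7, 1, 8, 49]
[7, 1, 8, 49]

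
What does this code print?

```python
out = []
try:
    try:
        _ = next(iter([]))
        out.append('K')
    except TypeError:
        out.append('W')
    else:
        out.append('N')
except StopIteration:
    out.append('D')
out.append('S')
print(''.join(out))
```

Execution trace: 'D' (outer except StopIteration) → 'S' (after the try/except). Output: DS

Answer: DS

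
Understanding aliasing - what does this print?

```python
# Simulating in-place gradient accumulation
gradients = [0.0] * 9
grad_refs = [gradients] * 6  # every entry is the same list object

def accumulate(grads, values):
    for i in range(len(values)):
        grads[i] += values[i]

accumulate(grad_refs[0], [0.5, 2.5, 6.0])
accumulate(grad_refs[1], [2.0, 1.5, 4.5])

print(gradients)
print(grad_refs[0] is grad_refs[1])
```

Key concept: gradient accumulation aliasing.
Step by step:
`gradients = [0.0] * 9` → gradients = [0.0, 0.0, 0.0, 0.0, 0.0, 0.0, 0.0, 0.0, 0.0]
`grad_refs = [gradients] * 6` → grad_refs = [[0.0, 0.0, 0.0, 0.0, 0.0, 0.0, 0.0, 0.0, 0.0], [0.0, 0.0, 0.0, 0.0, 0.0, 0.0, 0.0, 0.0, 0.0], [0.0, 0.0, 0.0, 0.0, 0.0, 0.0, 0.0, 0.0, 0.0], [0.0, 0.0, 0.0, 0.0, 0.0, 0.0, 0.0, 0.0, 0.0], [0.0, 0.0, 0.0, 0.0, 0.0, 0.0, 0.0, 0.0, 0.0], [0.0, 0.0, 0.0, 0.0, 0.0, 0.0, 0.0, 0.0, 0.0]]
`accumulate(grad_refs[0], [0.5, 2.5, 6.0])` → gradients = [0.5, 2.5, 6.0, 0.0, 0.0, 0.0, 0.0, 0.0, 0.0]; grad_refs = [[0.5, 2.5, 6.0, 0.0, 0.0, 0.0, 0.0, 0.0, 0.0], [0.5, 2.5, 6.0, 0.0, 0.0, 0.0, 0.0, 0.0, 0.0], [0.5, 2.5, 6.0, 0.0, 0.0, 0.0, 0.0, 0.0, 0.0], [0.5, 2.5, 6.0, 0.0, 0.0, 0.0, 0.0, 0.0, 0.0], [0.5, 2.5, 6.0, 0.0, 0.0, 0.0, 0.0, 0.0, 0.0], [0.5, 2.5, 6.0, 0.0, 0.0, 0.0, 0.0, 0.0, 0.0]]
`accumulate(grad_refs[1], [2.0, 1.5, 4.5])` → gradients = [2.5, 4.0, 10.5, 0.0, 0.0, 0.0, 0.0, 0.0, 0.0]; grad_refs = [[2.5, 4.0, 10.5, 0.0, 0.0, 0.0, 0.0, 0.0, 0.0], [2.5, 4.0, 10.5, 0.0, 0.0, 0.0, 0.0, 0.0, 0.0], [2.5, 4.0, 10.5, 0.0, 0.0, 0.0, 0.0, 0.0, 0.0], [2.5, 4.0, 10.5, 0.0, 0.0, 0.0, 0.0, 0.0, 0.0], [2.5, 4.0, 10.5, 0.0, 0.0, 0.0, 0.0, 0.0, 0.0], [2.5, 4.0, 10.5, 0.0, 0.0, 0.0, 0.0, 0.0, 0.0]]
`print(gradients)` → prints [2.5, 4.0, 10.5, 0.0, 0.0, 0.0, 0.0, 0.0, 0.0]
`print(grad_refs[0] is grad_refs[1])` → prints True

Answer:
[2.5, 4.0, 10.5, 0.0, 0.0, 0.0, 0.0, 0.0, 0.0]
True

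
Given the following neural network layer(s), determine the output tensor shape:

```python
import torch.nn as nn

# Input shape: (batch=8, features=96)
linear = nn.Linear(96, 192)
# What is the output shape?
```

Input: (8, 96) -> Output: (8, 192)

Answer: (8, 192)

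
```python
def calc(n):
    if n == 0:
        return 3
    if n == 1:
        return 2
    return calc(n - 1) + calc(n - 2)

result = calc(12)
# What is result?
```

Build up from base cases: calc(0)=3, calc(1)=2, calc(2)=5, calc(3)=7, calc(4)=12, calc(5)=19, calc(6)=31, ..., calc(12)=555

Answer: 555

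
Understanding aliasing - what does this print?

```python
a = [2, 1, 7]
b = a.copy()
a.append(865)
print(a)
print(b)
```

Key concept: list.copy() creates independent copy.
Step by step:
`a = [2, 1, 7]` → a = [2, 1, 7]
`b = a.copy()` → b = [2, 1, 7]
`a.append(865)` → a = [2, 1, 7, 865]
`print(a)` → prints [2, 1, 7, 865]
`print(b)` → prints [2, 1, 7]

Answer:
[2, 1, 7, 865]
[2, 1, 7]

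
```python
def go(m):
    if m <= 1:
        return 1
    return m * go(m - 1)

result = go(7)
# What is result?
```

go(7) = 7 * 6 * 5 * 4 * 3 * 2 * 1 = 5040

Answer: 5040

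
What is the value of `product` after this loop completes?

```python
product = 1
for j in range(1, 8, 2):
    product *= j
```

Product of 1, 3, 5, ... up to 7
`product` takes the values: 1 → 3 → 15 → 105

Answer: 105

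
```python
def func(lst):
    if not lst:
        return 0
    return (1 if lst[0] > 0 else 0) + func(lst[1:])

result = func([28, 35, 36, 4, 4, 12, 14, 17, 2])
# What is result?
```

Count of positive elements in [28, 35, 36, 4, 4, 12, 14, 17, 2] = 9

Answer: 9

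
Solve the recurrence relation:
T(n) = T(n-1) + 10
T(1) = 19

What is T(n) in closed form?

Unrolling: T(n) = T(1) + 10·(n-1) = 19 + 10(n-1) = 10n + 9.

Answer: T(n) = 10n + 9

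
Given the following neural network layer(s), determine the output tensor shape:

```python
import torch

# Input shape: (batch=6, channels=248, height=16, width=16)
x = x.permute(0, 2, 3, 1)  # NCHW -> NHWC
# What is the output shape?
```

Input: (6, 248, 16, 16) -> Output: (6, 16, 16, 248)

Answer: (6, 16, 16, 248)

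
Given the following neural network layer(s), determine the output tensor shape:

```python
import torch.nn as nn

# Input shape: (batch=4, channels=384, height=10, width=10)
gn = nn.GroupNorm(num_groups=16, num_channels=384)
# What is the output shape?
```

Input: (4, 384, 10, 10) -> Output: (4, 384, 10, 10)

Answer: (4, 384, 10, 10)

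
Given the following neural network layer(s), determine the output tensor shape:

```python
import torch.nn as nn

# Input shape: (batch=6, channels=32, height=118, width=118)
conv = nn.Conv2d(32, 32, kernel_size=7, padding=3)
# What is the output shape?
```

Input: (6, 32, 118, 118) -> Output: (6, 32, 118, 118)

Answer: (6, 32, 118, 118)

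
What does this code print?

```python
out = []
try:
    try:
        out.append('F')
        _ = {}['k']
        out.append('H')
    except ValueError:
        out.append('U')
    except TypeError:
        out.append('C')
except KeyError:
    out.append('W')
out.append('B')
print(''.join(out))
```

Execution trace: 'F' (try body) → 'W' (outer except KeyError) → 'B' (after the try/except). Output: FWB

Answer: FWB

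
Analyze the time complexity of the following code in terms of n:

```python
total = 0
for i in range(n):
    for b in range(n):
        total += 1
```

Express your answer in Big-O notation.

Each loop level contributes: n × n. Multiplying the contributions gives O(n^2).

Answer: O(n^2)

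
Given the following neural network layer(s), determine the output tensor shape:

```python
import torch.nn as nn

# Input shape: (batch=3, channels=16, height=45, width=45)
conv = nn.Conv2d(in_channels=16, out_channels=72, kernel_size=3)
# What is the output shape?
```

Input: (3, 16, 45, 45) -> Output: (3, 72, 43, 43)

Answer: (3, 72, 43, 43)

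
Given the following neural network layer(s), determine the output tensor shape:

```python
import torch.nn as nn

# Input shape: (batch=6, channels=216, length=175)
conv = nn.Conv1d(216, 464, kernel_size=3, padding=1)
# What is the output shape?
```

Input: (6, 216, 175) -> Output: (6, 464, 175)

Answer: (6, 464, 175)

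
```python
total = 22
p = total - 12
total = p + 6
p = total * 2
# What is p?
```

Trace:
`total = 22` → total = 22
`p = total - 12` → p = 10
`total = p + 6` → total = 16
`p = total * 2` → p = 32
So p = 32

Answer: 32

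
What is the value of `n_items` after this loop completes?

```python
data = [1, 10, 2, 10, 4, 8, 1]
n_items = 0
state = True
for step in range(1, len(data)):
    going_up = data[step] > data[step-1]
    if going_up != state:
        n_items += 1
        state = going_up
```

Count direction changes in [1, 10, 2, 10, 4, 8, 1]
`n_items` takes the values: 0 → 1 → 2 → 3 → 4 → 5

Answer: 5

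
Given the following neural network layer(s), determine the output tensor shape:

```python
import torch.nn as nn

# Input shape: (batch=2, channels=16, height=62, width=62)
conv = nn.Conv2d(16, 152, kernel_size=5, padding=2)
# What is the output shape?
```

Input: (2, 16, 62, 62) -> Output: (2, 152, 62, 62)

Answer: (2, 152, 62, 62)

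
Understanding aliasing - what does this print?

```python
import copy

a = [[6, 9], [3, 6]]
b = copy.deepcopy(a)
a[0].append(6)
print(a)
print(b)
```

Key concept: deep copy is fully independent.
Step by step:
`a = [[6, 9], [3, 6]]` → a = [[6, 9], [3, 6]]
`b = copy.deepcopy(a)` → b = [[6, 9], [3, 6]]
`a[0].append(6)` → a = [[6, 9, 6], [3, 6]]
`print(a)` → prints [[6, 9, 6], [3, 6]]
`print(b)` → prints [[6, 9], [3, 6]]

Answer:
[[6, 9, 6], [3, 6]]
[[6, 9], [3, 6]]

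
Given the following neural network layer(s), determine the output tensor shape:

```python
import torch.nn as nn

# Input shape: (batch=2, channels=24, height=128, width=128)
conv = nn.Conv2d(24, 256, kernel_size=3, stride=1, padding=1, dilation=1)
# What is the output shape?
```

Input: (2, 24, 128, 128) -> Output: (2, 256, 128, 128)

Answer: (2, 256, 128, 128)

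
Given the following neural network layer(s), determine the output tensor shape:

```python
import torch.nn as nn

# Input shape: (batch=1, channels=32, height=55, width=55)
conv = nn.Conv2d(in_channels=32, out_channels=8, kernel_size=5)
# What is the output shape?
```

Input: (1, 32, 55, 55) -> Output: (1, 8, 51, 51)

Answer: (1, 8, 51, 51)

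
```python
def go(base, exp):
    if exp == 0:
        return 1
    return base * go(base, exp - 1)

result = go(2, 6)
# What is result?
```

go(2, 6) = 2 * 2 * 2 * 2 * 2 * 2 = 64

Answer: 64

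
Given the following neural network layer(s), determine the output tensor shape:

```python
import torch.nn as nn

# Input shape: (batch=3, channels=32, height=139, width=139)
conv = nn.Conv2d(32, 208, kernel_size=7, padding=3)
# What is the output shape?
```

Input: (3, 32, 139, 139) -> Output: (3, 208, 139, 139)

Answer: (3, 208, 139, 139)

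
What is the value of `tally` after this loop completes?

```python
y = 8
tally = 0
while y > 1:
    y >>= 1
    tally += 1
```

Count right shifts until 1
`tally` takes the values: 0 → 1 → 2 → 3

Answer: 3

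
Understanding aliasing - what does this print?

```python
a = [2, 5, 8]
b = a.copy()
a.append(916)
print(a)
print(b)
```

Key concept: list.copy() creates independent copy.
Step by step:
`a = [2, 5, 8]` → a = [2, 5, 8]
`b = a.copy()` → b = [2, 5, 8]
`a.append(916)` → a = [2, 5, 8, 916]
`print(a)` → prints [2, 5, 8, 916]
`print(b)` → prints [2, 5, 8]

Answer:
[2, 5, 8, 916]
[2, 5, 8]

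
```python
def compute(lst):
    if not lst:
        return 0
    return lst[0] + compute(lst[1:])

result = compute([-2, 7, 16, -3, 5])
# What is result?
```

(-2) + 7 + 16 + (-3) + 5 + 0 = 23

Answer: 23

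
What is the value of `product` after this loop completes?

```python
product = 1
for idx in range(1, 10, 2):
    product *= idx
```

Product of 1, 3, 5, ... up to 9
`product` takes the values: 1 → 3 → 15 → 105 → 945

Answer: 945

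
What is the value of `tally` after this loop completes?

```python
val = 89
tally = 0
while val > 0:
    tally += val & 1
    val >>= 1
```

Count set bits in 89 (binary: 0b1011001)
`tally` takes the values: 0 → 1 → 2 → 3 → 4

Answer: 4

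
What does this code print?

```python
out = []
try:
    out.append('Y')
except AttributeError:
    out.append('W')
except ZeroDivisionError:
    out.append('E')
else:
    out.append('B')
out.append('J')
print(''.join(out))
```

Execution trace: 'Y' (try body, no exception) → 'B' (else) → 'J' (after the try/except). Output: YBJ

Answer: YBJ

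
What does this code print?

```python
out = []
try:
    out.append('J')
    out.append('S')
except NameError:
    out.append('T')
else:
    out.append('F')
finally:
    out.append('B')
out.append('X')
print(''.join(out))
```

Execution trace: 'J' (try body) → 'S' (try body, no exception) → 'F' (else) → 'B' (finally) → 'X' (after the try/except). Output: JSFBX

Answer: JSFBX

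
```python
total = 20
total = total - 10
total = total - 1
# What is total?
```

Trace:
`total = 20` → total = 20
`total = total - 10` → total = 10
`total = total - 1` → total = 9
So total = 9

Answer: 9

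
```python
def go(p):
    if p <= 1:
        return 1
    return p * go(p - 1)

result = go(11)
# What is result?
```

go(11) = 11 * 10 * 9 * 8 * 7 * 6 * 5 * 4 * 3 * 2 * 1 = 39916800

Answer: 39916800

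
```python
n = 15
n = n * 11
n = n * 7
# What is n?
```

Trace:
`n = 15` → n = 15
`n = n * 11` → n = 165
`n = n * 7` → n = 1155
So n = 1155

Answer: 1155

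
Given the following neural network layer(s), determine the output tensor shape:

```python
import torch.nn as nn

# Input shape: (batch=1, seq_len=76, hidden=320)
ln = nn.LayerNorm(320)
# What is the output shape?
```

Input: (1, 76, 320) -> Output: (1, 76, 320)

Answer: (1, 76, 320)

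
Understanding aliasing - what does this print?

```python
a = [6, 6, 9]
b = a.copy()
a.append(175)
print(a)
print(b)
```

Key concept: list.copy() creates independent copy.
Step by step:
`a = [6, 6, 9]` → a = [6, 6, 9]
`b = a.copy()` → b = [6, 6, 9]
`a.append(175)` → a = [6, 6, 9, 175]
`print(a)` → prints [6, 6, 9, 175]
`print(b)` → prints [6, 6, 9]

Answer:
[6, 6, 9, 175]
[6, 6, 9]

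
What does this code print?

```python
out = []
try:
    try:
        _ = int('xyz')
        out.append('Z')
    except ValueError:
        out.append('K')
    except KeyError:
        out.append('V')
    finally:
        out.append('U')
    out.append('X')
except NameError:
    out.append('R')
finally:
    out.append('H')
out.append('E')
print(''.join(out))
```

Execution trace: 'K' (inner except ValueError) → 'U' (inner finally) → 'X' (try body, no exception) → 'H' (finally) → 'E' (after the try/except). Output: KUXHE

Answer: KUXHE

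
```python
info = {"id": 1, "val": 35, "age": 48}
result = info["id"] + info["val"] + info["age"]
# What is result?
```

Trace:
`info = {"id": 1, "val": 35, "age": 48}` → info = {'id': 1, 'val': 35, 'age': 48}
`result = info["id"] + info["val"] + info["age"]` → result = 84
So result = 84

Answer: 84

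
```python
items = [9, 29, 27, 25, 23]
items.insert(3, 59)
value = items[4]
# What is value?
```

Trace:
`items = [9, 29, 27, 25, 23]` → items = [9, 29, 27, 25, 23]
`items.insert(3, 59)` → items = [9, 29, 27, 59, 25, 23]
`value = items[4]` → value = 25
So value = 25

Answer: 25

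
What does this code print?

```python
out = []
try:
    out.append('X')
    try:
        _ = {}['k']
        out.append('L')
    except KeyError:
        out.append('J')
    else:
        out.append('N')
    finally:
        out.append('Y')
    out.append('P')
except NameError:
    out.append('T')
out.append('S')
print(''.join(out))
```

Execution trace: 'X' (try body) → 'J' (inner except KeyError) → 'Y' (inner finally) → 'P' (try body, no exception) → 'S' (after the try/except). Output: XJYPS

Answer: XJYPS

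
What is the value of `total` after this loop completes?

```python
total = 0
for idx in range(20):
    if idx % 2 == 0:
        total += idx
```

Sum of even numbers 0 to 19
`total` takes the values: 0 → 2 → 6 → 12 → 20 → 30 → 42 → 56 → 72 → 90

Answer: 90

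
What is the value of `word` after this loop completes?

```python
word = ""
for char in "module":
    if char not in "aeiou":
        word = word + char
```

Remove vowels from 'module'
`word` takes the values: "" → "m" → "md" → "mdl"

Answer: "mdl"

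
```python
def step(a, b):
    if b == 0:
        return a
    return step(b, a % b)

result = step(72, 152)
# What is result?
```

step(72, 152) -> step(152, 72) -> step(72, 8) -> step(8, 0) -> 8

Answer: 8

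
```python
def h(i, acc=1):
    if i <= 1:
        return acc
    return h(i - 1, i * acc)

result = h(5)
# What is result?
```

Accumulator trace (n, acc): (5, 1) -> (4, 5) -> (3, 20) -> (2, 60) -> (1, 120) -> return 120

Answer: 120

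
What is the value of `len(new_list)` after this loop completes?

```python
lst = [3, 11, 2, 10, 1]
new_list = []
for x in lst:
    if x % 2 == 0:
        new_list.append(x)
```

Count even numbers in [3, 11, 2, 10, 1]
`new_list` takes the values: [] → [2] → [2, 10]
So `len(new_list)` = 2

Answer: 2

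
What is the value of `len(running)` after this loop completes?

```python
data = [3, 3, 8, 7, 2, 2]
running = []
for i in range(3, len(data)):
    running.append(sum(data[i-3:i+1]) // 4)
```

Number of 4-element averages
`running` takes the values: [] → [5] → [5, 5] → [5, 5, 4]
So `len(running)` = 3

Answer: 3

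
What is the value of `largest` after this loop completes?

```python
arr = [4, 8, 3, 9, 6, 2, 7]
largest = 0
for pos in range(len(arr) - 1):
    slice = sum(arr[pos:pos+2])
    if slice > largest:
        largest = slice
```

Max sum of 2-element window in [4, 8, 3, 9, 6, 2, 7]
`largest` takes the values: 0 → 12 → 15

Answer: 15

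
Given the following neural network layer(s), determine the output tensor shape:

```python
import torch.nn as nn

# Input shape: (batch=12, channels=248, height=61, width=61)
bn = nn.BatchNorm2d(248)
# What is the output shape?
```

Input: (12, 248, 61, 61) -> Output: (12, 248, 61, 61)

Answer: (12, 248, 61, 61)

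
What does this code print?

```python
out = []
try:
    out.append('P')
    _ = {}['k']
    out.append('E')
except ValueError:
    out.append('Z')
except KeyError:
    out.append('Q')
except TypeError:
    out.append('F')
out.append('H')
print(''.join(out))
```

Execution trace: 'P' (try body) → 'Q' (except KeyError) → 'H' (after the try/except). Output: PQH

Answer: PQH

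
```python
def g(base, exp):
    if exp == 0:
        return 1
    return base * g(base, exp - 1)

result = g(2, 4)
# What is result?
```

g(2, 4) = 2 * 2 * 2 * 2 = 16

Answer: 16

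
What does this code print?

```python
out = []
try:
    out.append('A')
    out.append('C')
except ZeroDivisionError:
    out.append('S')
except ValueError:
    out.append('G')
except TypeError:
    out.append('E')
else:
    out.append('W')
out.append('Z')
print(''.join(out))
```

Execution trace: 'A' (try body) → 'C' (try body, no exception) → 'W' (else) → 'Z' (after the try/except). Output: ACWZ

Answer: ACWZ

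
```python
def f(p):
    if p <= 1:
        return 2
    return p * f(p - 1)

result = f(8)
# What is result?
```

f(8) = 8 * 7 * 6 * 5 * 4 * 3 * 2 * 2 = 80640

Answer: 80640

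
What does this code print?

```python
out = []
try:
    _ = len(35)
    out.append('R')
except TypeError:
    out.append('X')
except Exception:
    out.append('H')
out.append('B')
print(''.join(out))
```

Execution trace: 'X' (except TypeError) → 'B' (after the try/except). Output: XB

Answer: XB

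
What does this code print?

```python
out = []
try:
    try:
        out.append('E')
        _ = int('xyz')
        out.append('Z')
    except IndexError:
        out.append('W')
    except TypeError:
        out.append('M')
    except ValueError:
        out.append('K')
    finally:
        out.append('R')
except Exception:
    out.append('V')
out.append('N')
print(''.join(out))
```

Execution trace: 'E' (inner try body) → 'K' (inner except ValueError) → 'R' (inner finally) → 'N' (after the try/except). Output: EKRN

Answer: EKRN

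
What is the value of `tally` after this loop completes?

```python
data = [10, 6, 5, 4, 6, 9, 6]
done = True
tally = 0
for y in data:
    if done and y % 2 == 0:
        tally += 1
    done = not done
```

Count even values at even positions
`tally` takes the values: 0 → 1 → 2 → 3

Answer: 3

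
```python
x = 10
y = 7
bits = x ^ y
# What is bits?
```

Trace:
`x = 10` → x = 10
`y = 7` → y = 7
`bits = x ^ y` → bits = 13
So bits = 13

Answer: 13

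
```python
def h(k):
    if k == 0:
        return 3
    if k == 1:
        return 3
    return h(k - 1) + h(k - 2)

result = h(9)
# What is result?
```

Build up from base cases: h(0)=3, h(1)=3, h(2)=6, h(3)=9, h(4)=15, h(5)=24, h(6)=39, ..., h(9)=165

Answer: 165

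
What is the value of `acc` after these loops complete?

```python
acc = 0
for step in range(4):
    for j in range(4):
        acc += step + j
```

Sum of all step+j for step,j in 4x4
`acc` takes the values: 0 → 1 → 3 → 6 → 7 → 9 → 12 → 16 → 18 → 21 → 25 → 30 → 33 → 37 → 42 → 48

Answer: 48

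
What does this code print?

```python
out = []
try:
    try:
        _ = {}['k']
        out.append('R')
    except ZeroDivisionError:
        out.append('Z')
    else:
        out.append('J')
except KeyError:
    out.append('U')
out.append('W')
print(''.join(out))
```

Execution trace: 'U' (outer except KeyError) → 'W' (after the try/except). Output: UW

Answer: UW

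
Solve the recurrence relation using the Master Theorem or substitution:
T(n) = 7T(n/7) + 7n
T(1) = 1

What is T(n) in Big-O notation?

By Master Theorem: a=7, b=7, f(n)=7n. Since log_7(7) = 1 and f(n) = Θ(n^1), Case 2 applies. T(n) = O(n log n).

Answer: O(n log n)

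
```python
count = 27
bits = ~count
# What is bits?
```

Trace:
`count = 27` → count = 27
`bits = ~count` → bits = -28
So bits = -28

Answer: -28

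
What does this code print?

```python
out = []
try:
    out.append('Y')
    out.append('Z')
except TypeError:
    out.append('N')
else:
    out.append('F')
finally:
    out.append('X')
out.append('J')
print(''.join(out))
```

Execution trace: 'Y' (try body) → 'Z' (try body, no exception) → 'F' (else) → 'X' (finally) → 'J' (after the try/except). Output: YZFXJ

Answer: YZFXJ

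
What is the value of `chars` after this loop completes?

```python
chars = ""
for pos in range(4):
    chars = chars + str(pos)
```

Concatenate digits 0 to 3
`chars` takes the values: "" → "0" → "01" → "012" → "0123"

Answer: "0123"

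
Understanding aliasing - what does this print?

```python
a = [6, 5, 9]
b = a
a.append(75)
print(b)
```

Key concept: basic list aliasing.
Step by step:
`a = [6, 5, 9]` → a = [6, 5, 9]
`b = a` → b = [6, 5, 9] (same object as a)
`a.append(75)` → a = [6, 5, 9, 75] (same object as b); b = [6, 5, 9, 75] (same object as a)
`print(b)` → prints [6, 5, 9, 75]

Answer: [6, 5, 9, 75]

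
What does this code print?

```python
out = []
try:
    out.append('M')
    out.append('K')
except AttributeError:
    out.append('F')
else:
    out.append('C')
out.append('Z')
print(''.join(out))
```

Execution trace: 'M' (try body) → 'K' (try body, no exception) → 'C' (else) → 'Z' (after the try/except). Output: MKCZ

Answer: MKCZ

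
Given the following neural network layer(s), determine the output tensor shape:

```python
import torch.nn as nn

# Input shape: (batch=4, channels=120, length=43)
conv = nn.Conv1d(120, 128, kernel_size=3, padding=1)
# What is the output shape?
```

Input: (4, 120, 43) -> Output: (4, 128, 43)

Answer: (4, 128, 43)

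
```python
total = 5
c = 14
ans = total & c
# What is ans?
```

Trace:
`total = 5` → total = 5
`c = 14` → c = 14
`ans = total & c` → ans = 4
So ans = 4

Answer: 4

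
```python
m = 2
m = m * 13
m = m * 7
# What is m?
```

Trace:
`m = 2` → m = 2
`m = m * 13` → m = 26
`m = m * 7` → m = 182
So m = 182

Answer: 182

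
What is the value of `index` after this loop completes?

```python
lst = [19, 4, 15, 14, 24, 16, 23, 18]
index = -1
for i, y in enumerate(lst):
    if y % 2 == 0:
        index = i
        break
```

First even number index in [19, 4, 15, 14, 24, 16, 23, 18]
`index` takes the values: -1 → 1

Answer: 1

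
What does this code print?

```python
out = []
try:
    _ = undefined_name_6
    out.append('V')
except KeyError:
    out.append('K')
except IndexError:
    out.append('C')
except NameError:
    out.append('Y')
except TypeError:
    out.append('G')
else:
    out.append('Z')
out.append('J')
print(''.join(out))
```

Execution trace: 'Y' (except NameError) → 'J' (after the try/except). Output: YJ

Answer: YJ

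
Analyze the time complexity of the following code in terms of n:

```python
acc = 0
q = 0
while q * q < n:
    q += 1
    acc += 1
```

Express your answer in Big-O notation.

Each loop level contributes: √n. Multiplying the contributions gives O(√n).

Answer: O(√n)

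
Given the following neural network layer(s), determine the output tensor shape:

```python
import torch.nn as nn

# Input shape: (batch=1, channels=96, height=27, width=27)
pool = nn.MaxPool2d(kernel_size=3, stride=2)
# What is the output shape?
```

Input: (1, 96, 27, 27) -> Output: (1, 96, 13, 13)

Answer: (1, 96, 13, 13)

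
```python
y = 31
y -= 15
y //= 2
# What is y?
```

Trace:
`y = 31` → y = 31
`y -= 15` → y = 16
`y //= 2` → y = 8
So y = 8

Answer: 8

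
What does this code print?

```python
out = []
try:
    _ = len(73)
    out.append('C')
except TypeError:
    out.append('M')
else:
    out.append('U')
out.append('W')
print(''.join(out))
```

Execution trace: 'M' (except TypeError) → 'W' (after the try/except). Output: MW

Answer: MW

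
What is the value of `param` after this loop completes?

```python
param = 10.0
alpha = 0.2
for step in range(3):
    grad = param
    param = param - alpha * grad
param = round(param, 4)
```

Gradient descent: w = 10.0 * (1 - 0.2)^3
`param` takes the values: 10.0 → 8.0 → 6.4 → 5.12

Answer: 5.12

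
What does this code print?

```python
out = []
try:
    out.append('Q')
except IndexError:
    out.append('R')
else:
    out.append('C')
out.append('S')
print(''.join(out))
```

Execution trace: 'Q' (try body, no exception) → 'C' (else) → 'S' (after the try/except). Output: QCS

Answer: QCS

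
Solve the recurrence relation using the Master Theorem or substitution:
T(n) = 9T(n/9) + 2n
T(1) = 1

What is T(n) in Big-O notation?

By Master Theorem: a=9, b=9, f(n)=2n. Since log_9(9) = 1 and f(n) = Θ(n^1), Case 2 applies. T(n) = O(n log n).

Answer: O(n log n)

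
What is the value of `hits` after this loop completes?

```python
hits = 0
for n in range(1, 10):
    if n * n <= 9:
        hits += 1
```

Count numbers where n² ≤ 9
`hits` takes the values: 0 → 1 → 2 → 3

Answer: 3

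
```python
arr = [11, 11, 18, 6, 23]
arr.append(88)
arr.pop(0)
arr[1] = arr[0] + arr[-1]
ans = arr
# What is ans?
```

Trace:
`arr = [11, 11, 18, 6, 23]` → arr = [11, 11, 18, 6, 23]
`arr.append(88)` → arr = [11, 11, 18, 6, 23, 88]
`arr.pop(0)` → arr = [11, 18, 6, 23, 88]
`arr[1] = arr[0] + arr[-1]` → arr = [11, 99, 6, 23, 88]
`ans = arr` → ans = [11, 99, 6, 23, 88]
So ans = [11, 99, 6, 23, 88]

Answer: [11, 99, 6, 23, 88]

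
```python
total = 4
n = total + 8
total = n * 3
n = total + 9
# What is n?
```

Trace:
`total = 4` → total = 4
`n = total + 8` → n = 12
`total = n * 3` → total = 36
`n = total + 9` → n = 45
So n = 45

Answer: 45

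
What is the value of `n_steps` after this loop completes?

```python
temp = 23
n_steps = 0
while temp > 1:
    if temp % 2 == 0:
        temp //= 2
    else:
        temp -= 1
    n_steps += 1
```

Steps to reduce 23 to 1
`n_steps` takes the values: 0 → 1 → 2 → 3 → 4 → 5 → 6 → 7

Answer: 7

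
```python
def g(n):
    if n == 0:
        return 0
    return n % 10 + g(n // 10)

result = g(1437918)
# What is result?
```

Sum of digits of 1437918: 8 + 1 + 9 + 7 + 3 + 4 + 1 = 33

Answer: 33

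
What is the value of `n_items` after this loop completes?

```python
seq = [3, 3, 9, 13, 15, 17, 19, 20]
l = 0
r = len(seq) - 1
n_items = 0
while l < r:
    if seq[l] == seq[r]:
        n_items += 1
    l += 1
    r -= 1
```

Count matching pairs from ends
`n_items` takes the values: 0

Answer: 0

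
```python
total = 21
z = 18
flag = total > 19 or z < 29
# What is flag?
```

Trace:
`total = 21` → total = 21
`z = 18` → z = 18
`flag = total > 19 or z < 29` → flag = True
So flag = True

Answer: True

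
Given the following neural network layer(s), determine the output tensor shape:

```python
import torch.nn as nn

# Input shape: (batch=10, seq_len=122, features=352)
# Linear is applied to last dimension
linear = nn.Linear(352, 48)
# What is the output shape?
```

Input: (10, 122, 352) -> Output: (10, 122, 48)

Answer: (10, 122, 48)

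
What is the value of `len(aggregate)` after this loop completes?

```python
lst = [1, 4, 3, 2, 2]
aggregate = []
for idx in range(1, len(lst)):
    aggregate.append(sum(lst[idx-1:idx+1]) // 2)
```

Number of 2-element averages
`aggregate` takes the values: [] → [2] → [2, 3] → [2, 3, 2] → [2, 3, 2, 2]
So `len(aggregate)` = 4

Answer: 4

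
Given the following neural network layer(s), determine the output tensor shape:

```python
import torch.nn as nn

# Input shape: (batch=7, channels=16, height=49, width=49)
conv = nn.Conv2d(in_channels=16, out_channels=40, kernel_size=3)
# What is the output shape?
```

Input: (7, 16, 49, 49) -> Output: (7, 40, 47, 47)

Answer: (7, 40, 47, 47)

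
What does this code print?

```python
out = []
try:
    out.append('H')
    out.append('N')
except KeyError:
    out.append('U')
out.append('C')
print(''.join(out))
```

Execution trace: 'H' (try body) → 'N' (try body, no exception) → 'C' (after the try/except). Output: HNC

Answer: HNC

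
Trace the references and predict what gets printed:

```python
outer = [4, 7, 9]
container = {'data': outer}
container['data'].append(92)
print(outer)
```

Key concept: dict holds reference to list.
Step by step:
`outer = [4, 7, 9]` → outer = [4, 7, 9]
`container = {'data': outer}` → container = {'data': [4, 7, 9]}
`container['data'].append(92)` → outer = [4, 7, 9, 92]; container = {'data': [4, 7, 9, 92]}
`print(outer)` → prints [4, 7, 9, 92]

Answer: [4, 7, 9, 92]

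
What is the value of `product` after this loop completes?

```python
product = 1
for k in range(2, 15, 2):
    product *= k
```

Product of even numbers 2 to 14
`product` takes the values: 1 → 2 → 8 → 48 → 384 → 3840 → 46080 → 645120

Answer: 645120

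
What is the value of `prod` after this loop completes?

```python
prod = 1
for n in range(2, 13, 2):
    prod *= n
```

Product of even numbers 2 to 12
`prod` takes the values: 1 → 2 → 8 → 48 → 384 → 3840 → 46080

Answer: 46080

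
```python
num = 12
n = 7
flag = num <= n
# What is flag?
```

Trace:
`num = 12` → num = 12
`n = 7` → n = 7
`flag = num <= n` → flag = False
So flag = False

Answer: False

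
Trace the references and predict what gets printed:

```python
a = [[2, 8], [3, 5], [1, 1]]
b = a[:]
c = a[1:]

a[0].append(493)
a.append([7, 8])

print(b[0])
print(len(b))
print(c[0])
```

Key concept: slice with nested mutation.
Step by step:
`a = [[2, 8], [3, 5], [1, 1]]` → a = [[2, 8], [3, 5], [1, 1]]
`b = a[:]` → b = [[2, 8], [3, 5], [1, 1]]
`c = a[1:]` → c = [[3, 5], [1, 1]]
`a[0].append(493)` → a = [[2, 8, 493], [3, 5], [1, 1]]; b = [[2, 8, 493], [3, 5], [1, 1]]
`a.append([7, 8])` → a = [[2, 8, 493], [3, 5], [1, 1], [7, 8]]
`print(b[0])` → prints [2, 8, 493]
`print(len(b))` → prints 3
`print(c[0])` → prints [3, 5]

Answer:
[2, 8, 493]
3
[3, 5]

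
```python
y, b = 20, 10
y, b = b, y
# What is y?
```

Trace:
`y, b = 20, 10` → y = 20; b = 10
`y, b = b, y` → y = 10; b = 20
So y = 10

Answer: 10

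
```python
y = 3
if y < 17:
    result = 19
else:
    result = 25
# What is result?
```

Trace:
`y = 3` → y = 3
`if y < 17: ...` → y < 17 is True → result = 19
So result = 19

Answer: 19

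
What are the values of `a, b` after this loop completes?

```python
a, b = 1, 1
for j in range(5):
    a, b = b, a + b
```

Fibonacci: after 5 iterations
`a, b` takes the values: (1, 1) → (1, 2) → (2, 3) → (3, 5) → (5, 8) → (8, 13)

Answer: 8, 13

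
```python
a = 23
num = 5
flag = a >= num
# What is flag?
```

Trace:
`a = 23` → a = 23
`num = 5` → num = 5
`flag = a >= num` → flag = True
So flag = True

Answer: True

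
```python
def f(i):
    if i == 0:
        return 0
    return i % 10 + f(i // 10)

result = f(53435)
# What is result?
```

Sum of digits of 53435: 5 + 3 + 4 + 3 + 5 = 20

Answer: 20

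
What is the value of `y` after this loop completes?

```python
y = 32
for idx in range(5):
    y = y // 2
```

Halve 5 times: 32 // 2^5 = 1
`y` takes the values: 32 → 16 → 8 → 4 → 2 → 1

Answer: 1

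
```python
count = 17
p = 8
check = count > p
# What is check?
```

Trace:
`count = 17` → count = 17
`p = 8` → p = 8
`check = count > p` → check = True
So check = True

Answer: True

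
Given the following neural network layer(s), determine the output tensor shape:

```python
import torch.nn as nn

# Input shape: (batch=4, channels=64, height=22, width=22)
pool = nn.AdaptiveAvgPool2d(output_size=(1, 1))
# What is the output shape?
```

Input: (4, 64, 22, 22) -> Output: (4, 64, 1, 1)

Answer: (4, 64, 1, 1)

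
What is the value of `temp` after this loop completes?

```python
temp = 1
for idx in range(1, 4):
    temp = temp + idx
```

Start at 1, add 1 through 3
`temp` takes the values: 1 → 2 → 4 → 7

Answer: 7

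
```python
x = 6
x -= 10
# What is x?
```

Trace:
`x = 6` → x = 6
`x -= 10` → x = -4
So x = -4

Answer: -4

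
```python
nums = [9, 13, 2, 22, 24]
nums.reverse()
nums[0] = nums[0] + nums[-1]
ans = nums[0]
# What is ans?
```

Trace:
`nums = [9, 13, 2, 22, 24]` → nums = [9, 13, 2, 22, 24]
`nums.reverse()` → nums = [24, 22, 2, 13, 9]
`nums[0] = nums[0] + nums[-1]` → nums = [33, 22, 2, 13, 9]
`ans = nums[0]` → ans = 33
So ans = 33

Answer: 33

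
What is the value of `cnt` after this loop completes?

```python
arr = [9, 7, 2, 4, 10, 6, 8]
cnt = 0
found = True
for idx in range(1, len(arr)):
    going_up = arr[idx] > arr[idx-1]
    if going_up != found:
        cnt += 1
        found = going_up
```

Count direction changes in [9, 7, 2, 4, 10, 6, 8]
`cnt` takes the values: 0 → 1 → 2 → 3 → 4

Answer: 4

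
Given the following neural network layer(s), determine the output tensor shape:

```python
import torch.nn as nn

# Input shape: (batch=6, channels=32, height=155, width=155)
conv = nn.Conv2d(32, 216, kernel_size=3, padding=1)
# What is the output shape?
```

Input: (6, 32, 155, 155) -> Output: (6, 216, 155, 155)

Answer: (6, 216, 155, 155)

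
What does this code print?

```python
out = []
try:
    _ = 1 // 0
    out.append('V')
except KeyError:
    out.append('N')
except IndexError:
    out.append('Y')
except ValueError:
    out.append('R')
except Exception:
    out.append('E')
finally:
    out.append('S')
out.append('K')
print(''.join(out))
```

Execution trace: 'E' (except Exception) → 'S' (finally) → 'K' (after the try/except). Output: ESK

Answer: ESK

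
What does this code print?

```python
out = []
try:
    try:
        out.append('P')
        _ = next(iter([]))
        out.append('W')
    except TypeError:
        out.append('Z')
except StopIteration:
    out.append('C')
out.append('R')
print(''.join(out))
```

Execution trace: 'P' (try body) → 'C' (outer except StopIteration) → 'R' (after the try/except). Output: PCR

Answer: PCR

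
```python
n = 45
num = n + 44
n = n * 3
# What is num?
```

Trace:
`n = 45` → n = 45
`num = n + 44` → num = 89
`n = n * 3` → n = 135
So num = 89

Answer: 89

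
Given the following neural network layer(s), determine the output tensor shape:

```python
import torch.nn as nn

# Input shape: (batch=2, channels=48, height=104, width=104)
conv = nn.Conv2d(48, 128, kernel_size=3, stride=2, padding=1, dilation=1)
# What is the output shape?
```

Input: (2, 48, 104, 104) -> Output: (2, 128, 52, 52)

Answer: (2, 128, 52, 52)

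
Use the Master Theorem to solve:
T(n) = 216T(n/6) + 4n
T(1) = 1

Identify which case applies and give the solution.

a=216, b=6, f(n)=4n. log_6(216) = 3. Since c=1 < 3, Case 1 applies: T(n) = Θ(n^log_b(a)) = O(n^3).

Answer: O(n^3) - Case 1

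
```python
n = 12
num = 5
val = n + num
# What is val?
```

Trace:
`n = 12` → n = 12
`num = 5` → num = 5
`val = n + num` → val = 17
So val = 17

Answer: 17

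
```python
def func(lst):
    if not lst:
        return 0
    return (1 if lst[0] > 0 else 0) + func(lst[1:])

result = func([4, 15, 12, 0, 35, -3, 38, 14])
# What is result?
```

Count of positive elements in [4, 15, 12, 0, 35, -3, 38, 14] = 6

Answer: 6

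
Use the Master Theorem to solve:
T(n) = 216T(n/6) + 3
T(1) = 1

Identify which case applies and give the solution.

a=216, b=6, f(n)=3. log_6(216) = 3. Since c=0 < 3, Case 1 applies: T(n) = Θ(n^log_b(a)) = O(n^3).

Answer: O(n^3) - Case 1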